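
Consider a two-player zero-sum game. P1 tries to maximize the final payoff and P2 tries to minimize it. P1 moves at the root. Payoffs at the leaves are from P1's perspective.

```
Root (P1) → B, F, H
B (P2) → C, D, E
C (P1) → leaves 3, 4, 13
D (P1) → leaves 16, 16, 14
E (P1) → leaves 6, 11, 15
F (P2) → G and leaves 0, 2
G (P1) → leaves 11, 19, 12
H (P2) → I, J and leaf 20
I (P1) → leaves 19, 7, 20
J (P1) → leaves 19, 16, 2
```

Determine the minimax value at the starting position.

C (P1): max(3, 4, 13) = 13
D (P1): max(16, 16, 14) = 16
E (P1): max(6, 11, 15) = 15
B (P2): min(13, 16, 15) = 13
G (P1): max(11, 19, 12) = 19
F (P2): min(19, 0, 2) = 0
I (P1): max(19, 7, 20) = 20
J (P1): max(19, 16, 2) = 19
H (P2): min(20, 19, 20) = 19
Root (P1): max(13, 0, 19) = 19

19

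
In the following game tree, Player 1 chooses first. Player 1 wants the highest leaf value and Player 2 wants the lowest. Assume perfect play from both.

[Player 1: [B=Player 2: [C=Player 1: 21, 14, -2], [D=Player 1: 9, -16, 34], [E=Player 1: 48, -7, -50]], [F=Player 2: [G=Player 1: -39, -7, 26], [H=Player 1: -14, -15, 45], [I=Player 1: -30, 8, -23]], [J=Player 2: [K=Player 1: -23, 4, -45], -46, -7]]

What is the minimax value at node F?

G: max(-39, -7, 26) = 26
H: max(-14, -15, 45) = 45
I: max(-30, 8, -23) = 8
F: min(26, 45, 8) = 8

8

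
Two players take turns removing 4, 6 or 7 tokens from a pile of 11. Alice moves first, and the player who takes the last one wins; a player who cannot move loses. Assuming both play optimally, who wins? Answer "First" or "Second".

Second

Positions where the player to move wins (W) vs loses (L):
i:   0  1  2  3  4  5  6  7  8  9 10 11
     L  L  L  L  W  W  W  W  W  W  W  L
Position 11 is L, so the second player wins.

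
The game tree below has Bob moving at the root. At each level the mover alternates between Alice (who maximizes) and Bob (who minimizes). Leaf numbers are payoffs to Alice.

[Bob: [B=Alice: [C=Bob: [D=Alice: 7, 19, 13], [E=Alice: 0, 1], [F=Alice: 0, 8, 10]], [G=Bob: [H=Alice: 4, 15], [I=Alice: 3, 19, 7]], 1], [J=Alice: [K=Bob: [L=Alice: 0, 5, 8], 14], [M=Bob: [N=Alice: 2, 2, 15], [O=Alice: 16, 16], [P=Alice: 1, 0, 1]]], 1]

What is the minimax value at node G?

H: max(4, 15) = 15
I: max(3, 19, 7) = 19
G: min(15, 19) = 15

15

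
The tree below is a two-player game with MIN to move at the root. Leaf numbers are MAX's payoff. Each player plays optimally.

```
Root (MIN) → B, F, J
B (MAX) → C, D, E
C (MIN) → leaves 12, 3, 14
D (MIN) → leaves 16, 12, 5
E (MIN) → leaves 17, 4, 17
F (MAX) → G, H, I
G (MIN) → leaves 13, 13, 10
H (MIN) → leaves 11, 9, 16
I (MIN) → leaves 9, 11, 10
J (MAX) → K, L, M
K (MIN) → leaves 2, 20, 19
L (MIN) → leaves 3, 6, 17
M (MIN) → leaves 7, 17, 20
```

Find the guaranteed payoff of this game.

5

C (MIN): min(12, 3, 14) = 3
D (MIN): min(16, 12, 5) = 5
E (MIN): min(17, 4, 17) = 4
B (MAX): max(3, 5, 4) = 5
G (MIN): min(13, 13, 10) = 10
H (MIN): min(11, 9, 16) = 9
I (MIN): min(9, 11, 10) = 9
F (MAX): max(10, 9, 9) = 10
K (MIN): min(2, 20, 19) = 2
L (MIN): min(3, 6, 17) = 3
M (MIN): min(7, 17, 20) = 7
J (MAX): max(2, 3, 7) = 7
Root (MIN): min(5, 10, 7) = 5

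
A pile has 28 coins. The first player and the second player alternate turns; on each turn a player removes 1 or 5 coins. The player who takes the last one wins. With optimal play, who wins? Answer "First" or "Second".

Compute winning (W) and losing (L) positions by backward induction:
i:   0  1  2  3  4  5  6  7  8  9 10 11 12 13 14 15 16 17 18 19 20 21 22 23 24 25 26 27 28
     L  W  L  W  L  W  L  W  L  W  L  W  L  W  L  W  L  W  L  W  L  W  L  W  L  W  L  W  L
Position 28 is L, so the second player wins.

Second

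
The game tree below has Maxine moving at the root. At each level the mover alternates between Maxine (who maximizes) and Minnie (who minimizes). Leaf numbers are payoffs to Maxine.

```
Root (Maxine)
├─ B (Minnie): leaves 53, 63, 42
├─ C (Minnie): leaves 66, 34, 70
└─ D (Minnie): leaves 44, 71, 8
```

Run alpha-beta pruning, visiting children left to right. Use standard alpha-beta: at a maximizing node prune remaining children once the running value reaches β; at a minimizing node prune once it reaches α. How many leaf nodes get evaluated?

B [α=-∞,β=+∞]: v=42
C [α=42,β=+∞]: v=34 after child 2 ≤ α → α-cutoff, skip 1
D [α=42,β=+∞]: v=8
Root [α=-∞,β=+∞]: v=42
Leaves evaluated: 8 of 9.

8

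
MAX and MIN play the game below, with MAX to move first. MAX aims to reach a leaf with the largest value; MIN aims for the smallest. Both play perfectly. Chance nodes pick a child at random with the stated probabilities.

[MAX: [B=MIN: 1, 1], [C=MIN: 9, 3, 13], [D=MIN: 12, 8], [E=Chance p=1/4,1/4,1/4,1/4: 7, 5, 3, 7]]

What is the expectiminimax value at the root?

8

B (MIN): min(1, 1) = 1
C (MIN): min(9, 3, 13) = 3
D (MIN): min(12, 8) = 8
E (Chance): 1/4·7 + 1/4·5 + 1/4·3 + 1/4·7 = 5.5
Root (MAX): max(1, 3, 8, 5.5) = 8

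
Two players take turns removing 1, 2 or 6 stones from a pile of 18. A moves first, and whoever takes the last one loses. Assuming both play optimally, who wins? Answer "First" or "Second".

Compute winning (W) and losing (L) positions by backward induction:
i:   0  1  2  3  4  5  6  7  8  9 10 11 12 13 14 15 16 17 18
     W  L  W  W  L  W  W  W  L  W  W  L  W  W  W  L  W  W  L
Position 18 is L, so the second player wins.

Second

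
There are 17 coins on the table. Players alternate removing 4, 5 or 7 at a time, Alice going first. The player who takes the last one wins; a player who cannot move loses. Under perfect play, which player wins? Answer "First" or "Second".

First

Mark each pile size as W (mover wins) or L (mover loses):
i:   0  1  2  3  4  5  6  7  8  9 10 11 12 13 14 15 16 17
     L  L  L  L  W  W  W  W  W  W  W  L  L  L  L  W  W  W
Position 17 is W, so the first player wins.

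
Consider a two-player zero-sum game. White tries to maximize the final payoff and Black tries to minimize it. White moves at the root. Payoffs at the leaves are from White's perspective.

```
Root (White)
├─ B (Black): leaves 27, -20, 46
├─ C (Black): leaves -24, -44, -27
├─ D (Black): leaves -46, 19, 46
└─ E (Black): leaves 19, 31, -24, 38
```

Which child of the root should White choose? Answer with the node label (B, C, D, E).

B (Black): min(27, -20, 46) = -20
C (Black): min(-24, -44, -27) = -44
D (Black): min(-46, 19, 46) = -46
E (Black): min(19, 31, -24, 38) = -24
Root (White): max(-20, -44, -46, -24) = -20
White picks the child with the highest value: B (value -20).

B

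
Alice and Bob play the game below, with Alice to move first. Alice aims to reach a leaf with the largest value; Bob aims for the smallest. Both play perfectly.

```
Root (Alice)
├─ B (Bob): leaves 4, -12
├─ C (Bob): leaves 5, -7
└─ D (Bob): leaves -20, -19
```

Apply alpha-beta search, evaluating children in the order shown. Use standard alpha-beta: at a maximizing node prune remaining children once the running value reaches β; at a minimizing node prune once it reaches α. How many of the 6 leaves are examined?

B [α=-∞,β=+∞]: v=-12
C [α=-12,β=+∞]: v=-7
D [α=-7,β=+∞]: v=-20 after child 1 ≤ α → α-cutoff, skip 1
Root [α=-∞,β=+∞]: v=-7
Leaves evaluated: 5 of 6.

5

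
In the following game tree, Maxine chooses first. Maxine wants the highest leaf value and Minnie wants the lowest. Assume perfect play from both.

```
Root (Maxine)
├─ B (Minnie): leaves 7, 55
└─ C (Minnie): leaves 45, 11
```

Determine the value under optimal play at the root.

B (Minnie): min(7, 55) = 7
C (Minnie): min(45, 11) = 11
Root (Maxine): max(7, 11) = 11

11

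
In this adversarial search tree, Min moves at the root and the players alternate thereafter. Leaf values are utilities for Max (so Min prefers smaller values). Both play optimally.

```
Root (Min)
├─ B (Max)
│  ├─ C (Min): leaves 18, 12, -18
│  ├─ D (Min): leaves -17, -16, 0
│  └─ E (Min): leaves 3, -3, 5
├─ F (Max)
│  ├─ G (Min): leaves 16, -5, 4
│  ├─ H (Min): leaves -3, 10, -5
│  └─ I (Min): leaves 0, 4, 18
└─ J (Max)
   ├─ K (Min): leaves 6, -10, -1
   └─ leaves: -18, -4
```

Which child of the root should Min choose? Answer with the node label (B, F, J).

J

C (Min): min(18, 12, -18) = -18
D (Min): min(-17, -16, 0) = -17
E (Min): min(3, -3, 5) = -3
B (Max): max(-18, -17, -3) = -3
G (Min): min(16, -5, 4) = -5
H (Min): min(-3, 10, -5) = -5
I (Min): min(0, 4, 18) = 0
F (Max): max(-5, -5, 0) = 0
K (Min): min(6, -10, -1) = -10
J (Max): max(-10, -18, -4) = -4
Root (Min): min(-3, 0, -4) = -4
Min picks the child with the lowest value: J (value -4).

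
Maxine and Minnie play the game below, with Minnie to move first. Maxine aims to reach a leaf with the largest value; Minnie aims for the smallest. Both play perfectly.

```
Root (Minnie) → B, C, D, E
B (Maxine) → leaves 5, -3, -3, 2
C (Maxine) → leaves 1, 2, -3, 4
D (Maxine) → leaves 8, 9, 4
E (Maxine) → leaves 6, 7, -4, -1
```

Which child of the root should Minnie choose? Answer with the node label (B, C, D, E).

B (Maxine): max(5, -3, -3, 2) = 5
C (Maxine): max(1, 2, -3, 4) = 4
D (Maxine): max(8, 9, 4) = 9
E (Maxine): max(6, 7, -4, -1) = 7
Root (Minnie): min(5, 4, 9, 7) = 4
Minnie picks the child with the lowest value: C (value 4).

C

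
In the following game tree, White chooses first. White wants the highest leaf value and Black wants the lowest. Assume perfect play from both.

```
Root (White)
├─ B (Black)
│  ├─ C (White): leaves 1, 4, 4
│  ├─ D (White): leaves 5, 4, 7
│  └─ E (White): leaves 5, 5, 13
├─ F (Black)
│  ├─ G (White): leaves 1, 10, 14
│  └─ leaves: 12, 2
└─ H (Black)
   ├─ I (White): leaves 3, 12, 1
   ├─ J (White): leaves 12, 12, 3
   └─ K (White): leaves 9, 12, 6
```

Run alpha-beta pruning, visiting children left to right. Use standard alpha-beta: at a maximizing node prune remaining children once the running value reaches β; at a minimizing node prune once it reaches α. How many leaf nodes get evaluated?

C [α=-∞,β=+∞]: v=4
D [α=-∞,β=4]: v=5 after child 1 ≥ β → β-cutoff, skip 2
E [α=-∞,β=4]: v=5 after child 1 ≥ β → β-cutoff, skip 2
B [α=-∞,β=+∞]: v=4
G [α=4,β=+∞]: v=14
F [α=4,β=+∞]: v=2
I [α=4,β=+∞]: v=12
J [α=4,β=12]: v=12 after child 1 ≥ β → β-cutoff, skip 2
K [α=4,β=12]: v=12 after child 2 ≥ β → β-cutoff, skip 1
H [α=4,β=+∞]: v=12
Root [α=-∞,β=+∞]: v=12
Leaves evaluated: 16 of 23.

16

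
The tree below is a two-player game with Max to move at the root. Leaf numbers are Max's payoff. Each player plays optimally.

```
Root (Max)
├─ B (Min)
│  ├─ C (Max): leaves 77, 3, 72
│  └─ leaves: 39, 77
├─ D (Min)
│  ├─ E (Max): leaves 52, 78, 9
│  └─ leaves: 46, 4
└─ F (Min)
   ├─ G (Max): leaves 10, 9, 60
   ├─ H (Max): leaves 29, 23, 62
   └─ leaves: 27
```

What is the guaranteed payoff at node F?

27

G: max(10, 9, 60) = 60
H: max(29, 23, 62) = 62
F: min(60, 62, 27) = 27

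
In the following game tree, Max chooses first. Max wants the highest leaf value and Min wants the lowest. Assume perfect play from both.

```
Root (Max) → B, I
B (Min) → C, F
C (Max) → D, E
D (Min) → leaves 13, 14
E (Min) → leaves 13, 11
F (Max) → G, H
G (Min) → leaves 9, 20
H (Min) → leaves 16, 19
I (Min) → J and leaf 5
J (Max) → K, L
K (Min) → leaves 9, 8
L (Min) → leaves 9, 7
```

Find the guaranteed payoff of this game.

13

D (Min): min(13, 14) = 13
E (Min): min(13, 11) = 11
C (Max): max(13, 11) = 13
G (Min): min(9, 20) = 9
H (Min): min(16, 19) = 16
F (Max): max(9, 16) = 16
B (Min): min(13, 16) = 13
K (Min): min(9, 8) = 8
L (Min): min(9, 7) = 7
J (Max): max(8, 7) = 8
I (Min): min(8, 5) = 5
Root (Max): max(13, 5) = 13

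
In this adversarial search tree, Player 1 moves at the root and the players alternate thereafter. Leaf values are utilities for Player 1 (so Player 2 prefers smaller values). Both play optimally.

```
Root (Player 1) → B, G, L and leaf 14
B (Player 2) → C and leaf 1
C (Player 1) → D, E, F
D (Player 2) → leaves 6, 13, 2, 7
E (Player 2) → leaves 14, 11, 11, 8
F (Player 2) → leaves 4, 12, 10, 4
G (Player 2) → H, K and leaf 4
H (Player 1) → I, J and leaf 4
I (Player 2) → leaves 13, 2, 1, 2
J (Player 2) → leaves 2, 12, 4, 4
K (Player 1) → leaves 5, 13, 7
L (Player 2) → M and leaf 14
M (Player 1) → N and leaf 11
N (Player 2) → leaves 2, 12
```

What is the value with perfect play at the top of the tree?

D (Player 2): min(6, 13, 2, 7) = 2
E (Player 2): min(14, 11, 11, 8) = 8
F (Player 2): min(4, 12, 10, 4) = 4
C (Player 1): max(2, 8, 4) = 8
B (Player 2): min(8, 1) = 1
I (Player 2): min(13, 2, 1, 2) = 1
J (Player 2): min(2, 12, 4, 4) = 2
H (Player 1): max(1, 2, 4) = 4
K (Player 1): max(5, 13, 7) = 13
G (Player 2): min(4, 13, 4) = 4
N (Player 2): min(2, 12) = 2
M (Player 1): max(2, 11) = 11
L (Player 2): min(11, 14) = 11
Root (Player 1): max(1, 4, 11, 14) = 14

14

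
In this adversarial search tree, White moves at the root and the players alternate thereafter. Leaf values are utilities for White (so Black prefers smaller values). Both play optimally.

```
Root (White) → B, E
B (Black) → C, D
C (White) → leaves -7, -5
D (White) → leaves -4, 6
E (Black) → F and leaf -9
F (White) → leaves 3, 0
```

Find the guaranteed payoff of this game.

C (White): max(-7, -5) = -5
D (White): max(-4, 6) = 6
B (Black): min(-5, 6) = -5
F (White): max(3, 0) = 3
E (Black): min(3, -9) = -9
Root (White): max(-5, -9) = -5

-5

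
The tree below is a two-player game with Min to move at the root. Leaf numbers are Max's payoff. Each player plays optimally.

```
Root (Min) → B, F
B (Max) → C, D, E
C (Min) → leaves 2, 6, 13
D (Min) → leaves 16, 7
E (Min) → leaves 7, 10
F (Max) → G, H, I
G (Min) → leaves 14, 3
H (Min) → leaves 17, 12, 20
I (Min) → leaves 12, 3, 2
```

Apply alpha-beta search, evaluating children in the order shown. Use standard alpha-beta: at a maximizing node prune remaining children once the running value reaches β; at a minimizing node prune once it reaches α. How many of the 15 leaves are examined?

C [α=-∞,β=+∞]: v=2
D [α=2,β=+∞]: v=7
E [α=7,β=+∞]: v=7 after child 1 ≤ α → α-cutoff, skip 1
B [α=-∞,β=+∞]: v=7
G [α=-∞,β=7]: v=3
H [α=3,β=7]: v=12
F [α=-∞,β=7]: v=12 after child 2 ≥ β → β-cutoff, skip 1
Root [α=-∞,β=+∞]: v=7
Leaves evaluated: 11 of 15.

11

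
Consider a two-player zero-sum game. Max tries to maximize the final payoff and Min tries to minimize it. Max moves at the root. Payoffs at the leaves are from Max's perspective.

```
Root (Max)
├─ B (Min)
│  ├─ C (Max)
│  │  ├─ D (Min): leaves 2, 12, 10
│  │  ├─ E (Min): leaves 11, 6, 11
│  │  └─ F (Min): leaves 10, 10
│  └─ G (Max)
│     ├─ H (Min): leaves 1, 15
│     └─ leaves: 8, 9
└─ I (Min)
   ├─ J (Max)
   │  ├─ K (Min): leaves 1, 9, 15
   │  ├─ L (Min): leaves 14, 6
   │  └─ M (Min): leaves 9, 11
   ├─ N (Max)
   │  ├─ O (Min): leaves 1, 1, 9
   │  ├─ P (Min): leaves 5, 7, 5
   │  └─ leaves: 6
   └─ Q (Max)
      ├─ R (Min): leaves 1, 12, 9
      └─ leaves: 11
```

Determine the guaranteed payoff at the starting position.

9

D (Min): min(2, 12, 10) = 2
E (Min): min(11, 6, 11) = 6
F (Min): min(10, 10) = 10
C (Max): max(2, 6, 10) = 10
H (Min): min(1, 15) = 1
G (Max): max(1, 8, 9) = 9
B (Min): min(10, 9) = 9
K (Min): min(1, 9, 15) = 1
L (Min): min(14, 6) = 6
M (Min): min(9, 11) = 9
J (Max): max(1, 6, 9) = 9
O (Min): min(1, 1, 9) = 1
P (Min): min(5, 7, 5) = 5
N (Max): max(1, 5, 6) = 6
R (Min): min(1, 12, 9) = 1
Q (Max): max(1, 11) = 11
I (Min): min(9, 6, 11) = 6
Root (Max): max(9, 6) = 9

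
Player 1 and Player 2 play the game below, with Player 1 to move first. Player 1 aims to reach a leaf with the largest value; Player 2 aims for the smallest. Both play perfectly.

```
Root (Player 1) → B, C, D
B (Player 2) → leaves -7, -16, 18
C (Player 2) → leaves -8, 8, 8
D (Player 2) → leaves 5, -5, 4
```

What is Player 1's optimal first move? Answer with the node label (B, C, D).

B (Player 2): min(-7, -16, 18) = -16
C (Player 2): min(-8, 8, 8) = -8
D (Player 2): min(5, -5, 4) = -5
Root (Player 1): max(-16, -8, -5) = -5
Player 1 picks the child with the highest value: D (value -5).

D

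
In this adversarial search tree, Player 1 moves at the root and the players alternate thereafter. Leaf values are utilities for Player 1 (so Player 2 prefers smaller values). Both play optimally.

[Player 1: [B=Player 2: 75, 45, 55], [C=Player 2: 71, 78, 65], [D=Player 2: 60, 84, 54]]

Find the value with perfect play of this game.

B (Player 2): min(75, 45, 55) = 45
C (Player 2): min(71, 78, 65) = 65
D (Player 2): min(60, 84, 54) = 54
Root (Player 1): max(45, 65, 54) = 65

65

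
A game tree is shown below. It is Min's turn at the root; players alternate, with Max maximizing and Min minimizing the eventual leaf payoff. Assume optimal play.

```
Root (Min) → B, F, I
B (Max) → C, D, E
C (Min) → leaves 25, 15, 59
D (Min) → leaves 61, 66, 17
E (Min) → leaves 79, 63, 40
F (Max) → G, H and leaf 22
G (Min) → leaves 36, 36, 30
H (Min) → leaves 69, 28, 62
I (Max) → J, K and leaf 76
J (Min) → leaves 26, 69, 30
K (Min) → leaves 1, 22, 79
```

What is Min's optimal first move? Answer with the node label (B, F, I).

C (Min): min(25, 15, 59) = 15
D (Min): min(61, 66, 17) = 17
E (Min): min(79, 63, 40) = 40
B (Max): max(15, 17, 40) = 40
G (Min): min(36, 36, 30) = 30
H (Min): min(69, 28, 62) = 28
F (Max): max(30, 28, 22) = 30
J (Min): min(26, 69, 30) = 26
K (Min): min(1, 22, 79) = 1
I (Max): max(26, 1, 76) = 76
Root (Min): min(40, 30, 76) = 30
Min picks the child with the lowest value: F (value 30).

F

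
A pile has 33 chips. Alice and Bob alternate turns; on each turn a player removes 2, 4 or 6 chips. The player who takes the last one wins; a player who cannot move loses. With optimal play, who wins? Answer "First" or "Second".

i:   0  1  2  3  4  5  6  7  8  9 10 11 12 13 14 15 16 17 18 19 20 21 22 23 24 25 26 27 28 29 30 31 32 33
     L  L  W  W  W  W  W  W  L  L  W  W  W  W  W  W  L  L  W  W  W  W  W  W  L  L  W  W  W  W  W  W  L  L
Position 33 is L, so the second player wins.

Second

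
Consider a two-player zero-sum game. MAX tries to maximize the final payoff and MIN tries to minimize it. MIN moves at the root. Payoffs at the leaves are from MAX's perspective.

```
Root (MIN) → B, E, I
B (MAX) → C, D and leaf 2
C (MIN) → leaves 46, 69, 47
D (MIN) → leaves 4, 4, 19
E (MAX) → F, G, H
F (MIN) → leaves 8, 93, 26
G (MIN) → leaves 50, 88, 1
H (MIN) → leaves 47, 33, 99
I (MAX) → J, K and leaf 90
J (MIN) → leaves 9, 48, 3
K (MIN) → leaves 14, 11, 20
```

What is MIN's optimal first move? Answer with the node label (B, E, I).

C (MIN): min(46, 69, 47) = 46
D (MIN): min(4, 4, 19) = 4
B (MAX): max(46, 4, 2) = 46
F (MIN): min(8, 93, 26) = 8
G (MIN): min(50, 88, 1) = 1
H (MIN): min(47, 33, 99) = 33
E (MAX): max(8, 1, 33) = 33
J (MIN): min(9, 48, 3) = 3
K (MIN): min(14, 11, 20) = 11
I (MAX): max(3, 11, 90) = 90
Root (MIN): min(46, 33, 90) = 33
MIN picks the child with the lowest value: E (value 33).

E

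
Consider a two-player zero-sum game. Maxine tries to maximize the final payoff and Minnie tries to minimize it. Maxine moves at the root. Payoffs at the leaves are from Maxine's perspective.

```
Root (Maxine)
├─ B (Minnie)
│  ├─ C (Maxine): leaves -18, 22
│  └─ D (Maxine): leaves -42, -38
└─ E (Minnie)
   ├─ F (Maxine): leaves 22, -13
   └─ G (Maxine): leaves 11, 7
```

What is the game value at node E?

11

F: max(22, -13) = 22
G: max(11, 7) = 11
E: min(22, 11) = 11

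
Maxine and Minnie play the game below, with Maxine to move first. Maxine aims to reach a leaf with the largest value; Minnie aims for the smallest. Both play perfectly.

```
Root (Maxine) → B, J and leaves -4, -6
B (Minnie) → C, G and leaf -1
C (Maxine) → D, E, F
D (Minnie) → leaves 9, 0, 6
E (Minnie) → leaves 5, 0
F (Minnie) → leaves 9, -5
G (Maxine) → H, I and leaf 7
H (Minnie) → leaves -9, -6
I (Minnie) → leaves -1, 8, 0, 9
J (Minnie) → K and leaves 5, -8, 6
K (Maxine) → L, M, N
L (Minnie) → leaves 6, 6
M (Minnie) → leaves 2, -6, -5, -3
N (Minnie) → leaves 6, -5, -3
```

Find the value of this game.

-1

D (Minnie): min(9, 0, 6) = 0
E (Minnie): min(5, 0) = 0
F (Minnie): min(9, -5) = -5
C (Maxine): max(0, 0, -5) = 0
H (Minnie): min(-9, -6) = -9
I (Minnie): min(-1, 8, 0, 9) = -1
G (Maxine): max(-9, -1, 7) = 7
B (Minnie): min(0, 7, -1) = -1
L (Minnie): min(6, 6) = 6
M (Minnie): min(2, -6, -5, -3) = -6
N (Minnie): min(6, -5, -3) = -5
K (Maxine): max(6, -6, -5) = 6
J (Minnie): min(6, 5, -8, 6) = -8
Root (Maxine): max(-1, -8, -4, -6) = -1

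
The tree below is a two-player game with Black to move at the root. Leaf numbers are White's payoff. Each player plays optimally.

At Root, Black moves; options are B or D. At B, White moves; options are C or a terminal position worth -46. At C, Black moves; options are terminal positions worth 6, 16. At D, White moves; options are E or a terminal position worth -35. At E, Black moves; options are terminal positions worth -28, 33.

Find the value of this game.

-28

C (Black): min(6, 16) = 6
B (White): max(6, -46) = 6
E (Black): min(-28, 33) = -28
D (White): max(-28, -35) = -28
Root (Black): min(6, -28) = -28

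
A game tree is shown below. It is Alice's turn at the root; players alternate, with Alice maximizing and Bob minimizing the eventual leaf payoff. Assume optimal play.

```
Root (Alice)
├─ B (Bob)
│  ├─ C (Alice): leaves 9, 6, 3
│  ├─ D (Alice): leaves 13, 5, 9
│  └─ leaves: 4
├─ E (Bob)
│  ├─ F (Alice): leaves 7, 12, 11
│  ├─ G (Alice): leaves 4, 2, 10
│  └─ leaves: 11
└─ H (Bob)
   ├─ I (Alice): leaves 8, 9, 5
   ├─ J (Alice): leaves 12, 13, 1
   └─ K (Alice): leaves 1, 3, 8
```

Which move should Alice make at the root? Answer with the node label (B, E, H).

E

C (Alice): max(9, 6, 3) = 9
D (Alice): max(13, 5, 9) = 13
B (Bob): min(9, 13, 4) = 4
F (Alice): max(7, 12, 11) = 12
G (Alice): max(4, 2, 10) = 10
E (Bob): min(12, 10, 11) = 10
I (Alice): max(8, 9, 5) = 9
J (Alice): max(12, 13, 1) = 13
K (Alice): max(1, 3, 8) = 8
H (Bob): min(9, 13, 8) = 8
Root (Alice): max(4, 10, 8) = 10
Alice picks the child with the highest value: E (value 10).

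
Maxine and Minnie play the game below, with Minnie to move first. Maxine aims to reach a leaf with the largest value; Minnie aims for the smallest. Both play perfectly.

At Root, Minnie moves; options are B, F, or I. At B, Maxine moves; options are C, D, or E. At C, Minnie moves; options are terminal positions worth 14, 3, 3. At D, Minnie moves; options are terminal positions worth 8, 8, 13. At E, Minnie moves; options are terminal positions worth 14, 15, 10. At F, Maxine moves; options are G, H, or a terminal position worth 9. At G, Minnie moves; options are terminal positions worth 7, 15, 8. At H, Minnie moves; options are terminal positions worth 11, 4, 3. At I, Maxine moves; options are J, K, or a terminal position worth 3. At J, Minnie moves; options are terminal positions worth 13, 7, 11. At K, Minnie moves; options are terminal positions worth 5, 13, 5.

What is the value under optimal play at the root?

C (Minnie): min(14, 3, 3) = 3
D (Minnie): min(8, 8, 13) = 8
E (Minnie): min(14, 15, 10) = 10
B (Maxine): max(3, 8, 10) = 10
G (Minnie): min(7, 15, 8) = 7
H (Minnie): min(11, 4, 3) = 3
F (Maxine): max(7, 3, 9) = 9
J (Minnie): min(13, 7, 11) = 7
K (Minnie): min(5, 13, 5) = 5
I (Maxine): max(7, 5, 3) = 7
Root (Minnie): min(10, 9, 7) = 7

7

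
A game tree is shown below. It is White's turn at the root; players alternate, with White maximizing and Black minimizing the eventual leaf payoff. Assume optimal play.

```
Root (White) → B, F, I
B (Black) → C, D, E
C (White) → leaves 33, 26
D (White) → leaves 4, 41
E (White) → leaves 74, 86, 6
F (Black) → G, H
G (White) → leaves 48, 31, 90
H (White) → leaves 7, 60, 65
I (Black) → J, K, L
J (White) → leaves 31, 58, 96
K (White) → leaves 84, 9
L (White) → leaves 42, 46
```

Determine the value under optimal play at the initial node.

C (White): max(33, 26) = 33
D (White): max(4, 41) = 41
E (White): max(74, 86, 6) = 86
B (Black): min(33, 41, 86) = 33
G (White): max(48, 31, 90) = 90
H (White): max(7, 60, 65) = 65
F (Black): min(90, 65) = 65
J (White): max(31, 58, 96) = 96
K (White): max(84, 9) = 84
L (White): max(42, 46) = 46
I (Black): min(96, 84, 46) = 46
Root (White): max(33, 65, 46) = 65

65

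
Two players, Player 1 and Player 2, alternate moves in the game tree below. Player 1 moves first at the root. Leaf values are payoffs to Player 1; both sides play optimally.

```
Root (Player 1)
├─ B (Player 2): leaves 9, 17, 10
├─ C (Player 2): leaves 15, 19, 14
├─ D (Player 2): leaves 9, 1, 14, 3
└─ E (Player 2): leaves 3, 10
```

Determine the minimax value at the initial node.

B (Player 2): min(9, 17, 10) = 9
C (Player 2): min(15, 19, 14) = 14
D (Player 2): min(9, 1, 14, 3) = 1
E (Player 2): min(3, 10) = 3
Root (Player 1): max(9, 14, 1, 3) = 14

14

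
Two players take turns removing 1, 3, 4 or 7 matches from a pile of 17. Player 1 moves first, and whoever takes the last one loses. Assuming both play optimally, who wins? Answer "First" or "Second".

Mark each pile size as W (mover wins) or L (mover loses):
i:   0  1  2  3  4  5  6  7  8  9 10 11 12 13 14 15 16 17
     W  L  W  L  W  W  W  W  W  L  W  L  W  W  W  W  W  L
Position 17 is L, so the second player wins.

Second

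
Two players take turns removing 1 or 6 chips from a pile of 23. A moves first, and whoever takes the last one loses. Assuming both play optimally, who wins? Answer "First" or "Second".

Compute winning (W) and losing (L) positions by backward induction:
i:   0  1  2  3  4  5  6  7  8  9 10 11 12 13 14 15 16 17 18 19 20 21 22 23
     W  L  W  L  W  L  W  W  L  W  L  W  L  W  W  L  W  L  W  L  W  W  L  W
Position 23 is W, so the first player wins.

First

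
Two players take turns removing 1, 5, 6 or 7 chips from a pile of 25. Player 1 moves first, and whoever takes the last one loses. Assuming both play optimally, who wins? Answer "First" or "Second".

Mark each pile size as W (mover wins) or L (mover loses):
i:   0  1  2  3  4  5  6  7  8  9 10 11 12 13 14 15 16 17 18 19 20 21 22 23 24 25
     W  L  W  L  W  L  W  W  W  W  W  W  W  L  W  L  W  L  W  W  W  W  W  W  W  L
Position 25 is L, so the second player wins.

Second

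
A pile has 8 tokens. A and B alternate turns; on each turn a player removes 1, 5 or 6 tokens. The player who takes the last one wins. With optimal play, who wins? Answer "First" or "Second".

Positions where the player to move wins (W) vs loses (L):
i:   0  1  2  3  4  5  6  7  8
     L  W  L  W  L  W  W  W  W
Position 8 is W, so the first player wins.

First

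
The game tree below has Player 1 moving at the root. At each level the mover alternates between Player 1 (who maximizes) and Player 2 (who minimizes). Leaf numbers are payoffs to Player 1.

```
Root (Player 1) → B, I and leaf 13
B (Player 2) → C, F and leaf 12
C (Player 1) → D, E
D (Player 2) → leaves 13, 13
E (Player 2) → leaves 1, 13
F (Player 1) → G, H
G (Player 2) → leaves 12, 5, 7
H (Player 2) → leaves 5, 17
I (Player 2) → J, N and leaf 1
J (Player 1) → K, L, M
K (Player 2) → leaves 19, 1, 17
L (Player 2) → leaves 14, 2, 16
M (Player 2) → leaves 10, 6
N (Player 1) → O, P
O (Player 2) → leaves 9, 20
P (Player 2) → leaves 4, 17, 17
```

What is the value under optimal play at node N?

9

O: min(9, 20) = 9
P: min(4, 17, 17) = 4
N: max(9, 4) = 9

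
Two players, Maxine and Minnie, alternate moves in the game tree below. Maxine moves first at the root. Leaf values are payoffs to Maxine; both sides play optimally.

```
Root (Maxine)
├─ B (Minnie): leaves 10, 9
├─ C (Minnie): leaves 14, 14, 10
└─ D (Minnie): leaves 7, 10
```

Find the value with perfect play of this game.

B (Minnie): min(10, 9) = 9
C (Minnie): min(14, 14, 10) = 10
D (Minnie): min(7, 10) = 7
Root (Maxine): max(9, 10, 7) = 10

10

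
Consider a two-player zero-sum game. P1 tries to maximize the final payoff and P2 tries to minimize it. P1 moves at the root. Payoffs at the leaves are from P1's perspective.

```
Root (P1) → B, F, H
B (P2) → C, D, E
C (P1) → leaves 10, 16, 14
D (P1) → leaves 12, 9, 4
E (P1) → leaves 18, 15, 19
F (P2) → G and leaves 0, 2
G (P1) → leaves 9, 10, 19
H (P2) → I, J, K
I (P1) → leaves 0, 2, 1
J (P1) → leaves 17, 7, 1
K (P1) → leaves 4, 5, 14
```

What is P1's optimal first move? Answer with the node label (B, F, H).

B

C (P1): max(10, 16, 14) = 16
D (P1): max(12, 9, 4) = 12
E (P1): max(18, 15, 19) = 19
B (P2): min(16, 12, 19) = 12
G (P1): max(9, 10, 19) = 19
F (P2): min(19, 0, 2) = 0
I (P1): max(0, 2, 1) = 2
J (P1): max(17, 7, 1) = 17
K (P1): max(4, 5, 14) = 14
H (P2): min(2, 17, 14) = 2
Root (P1): max(12, 0, 2) = 12
P1 picks the child with the highest value: B (value 12).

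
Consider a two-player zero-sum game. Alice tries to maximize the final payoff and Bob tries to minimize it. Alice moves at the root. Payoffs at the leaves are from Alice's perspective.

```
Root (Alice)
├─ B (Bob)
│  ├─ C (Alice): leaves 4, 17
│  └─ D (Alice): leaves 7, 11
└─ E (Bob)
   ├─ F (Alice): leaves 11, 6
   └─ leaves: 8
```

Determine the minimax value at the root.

C (Alice): max(4, 17) = 17
D (Alice): max(7, 11) = 11
B (Bob): min(17, 11) = 11
F (Alice): max(11, 6) = 11
E (Bob): min(11, 8) = 8
Root (Alice): max(11, 8) = 11

11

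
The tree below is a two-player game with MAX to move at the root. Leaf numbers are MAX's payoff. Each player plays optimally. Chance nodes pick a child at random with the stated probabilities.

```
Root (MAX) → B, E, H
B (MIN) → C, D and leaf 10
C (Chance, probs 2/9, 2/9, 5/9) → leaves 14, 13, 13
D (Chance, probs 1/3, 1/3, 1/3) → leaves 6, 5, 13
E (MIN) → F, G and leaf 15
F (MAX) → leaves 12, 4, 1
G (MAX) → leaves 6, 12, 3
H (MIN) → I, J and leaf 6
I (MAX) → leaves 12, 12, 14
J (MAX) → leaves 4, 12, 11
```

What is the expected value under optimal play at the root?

C (Chance): 2/9·14 + 2/9·13 + 5/9·13 = 13.22
D (Chance): 1/3·6 + 1/3·5 + 1/3·13 = 8
B (MIN): min(13.22, 8, 10) = 8
F (MAX): max(12, 4, 1) = 12
G (MAX): max(6, 12, 3) = 12
E (MIN): min(12, 12, 15) = 12
I (MAX): max(12, 12, 14) = 14
J (MAX): max(4, 12, 11) = 12
H (MIN): min(14, 12, 6) = 6
Root (MAX): max(8, 12, 6) = 12

12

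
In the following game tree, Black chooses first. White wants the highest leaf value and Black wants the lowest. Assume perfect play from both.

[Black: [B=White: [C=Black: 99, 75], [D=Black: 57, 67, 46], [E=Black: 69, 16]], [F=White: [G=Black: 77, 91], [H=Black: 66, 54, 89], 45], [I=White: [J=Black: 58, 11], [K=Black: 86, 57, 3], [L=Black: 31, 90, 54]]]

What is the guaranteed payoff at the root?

31

C (Black): min(99, 75) = 75
D (Black): min(57, 67, 46) = 46
E (Black): min(69, 16) = 16
B (White): max(75, 46, 16) = 75
G (Black): min(77, 91) = 77
H (Black): min(66, 54, 89) = 54
F (White): max(77, 54, 45) = 77
J (Black): min(58, 11) = 11
K (Black): min(86, 57, 3) = 3
L (Black): min(31, 90, 54) = 31
I (White): max(11, 3, 31) = 31
Root (Black): min(75, 77, 31) = 31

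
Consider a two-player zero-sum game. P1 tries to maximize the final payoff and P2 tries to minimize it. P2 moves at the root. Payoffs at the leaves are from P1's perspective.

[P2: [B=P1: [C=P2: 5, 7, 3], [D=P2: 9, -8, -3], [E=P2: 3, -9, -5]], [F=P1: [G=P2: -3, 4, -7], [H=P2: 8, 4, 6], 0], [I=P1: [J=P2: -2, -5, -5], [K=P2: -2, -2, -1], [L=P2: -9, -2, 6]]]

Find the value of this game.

-2

C (P2): min(5, 7, 3) = 3
D (P2): min(9, -8, -3) = -8
E (P2): min(3, -9, -5) = -9
B (P1): max(3, -8, -9) = 3
G (P2): min(-3, 4, -7) = -7
H (P2): min(8, 4, 6) = 4
F (P1): max(-7, 4, 0) = 4
J (P2): min(-2, -5, -5) = -5
K (P2): min(-2, -2, -1) = -2
L (P2): min(-9, -2, 6) = -9
I (P1): max(-5, -2, -9) = -2
Root (P2): min(3, 4, -2) = -2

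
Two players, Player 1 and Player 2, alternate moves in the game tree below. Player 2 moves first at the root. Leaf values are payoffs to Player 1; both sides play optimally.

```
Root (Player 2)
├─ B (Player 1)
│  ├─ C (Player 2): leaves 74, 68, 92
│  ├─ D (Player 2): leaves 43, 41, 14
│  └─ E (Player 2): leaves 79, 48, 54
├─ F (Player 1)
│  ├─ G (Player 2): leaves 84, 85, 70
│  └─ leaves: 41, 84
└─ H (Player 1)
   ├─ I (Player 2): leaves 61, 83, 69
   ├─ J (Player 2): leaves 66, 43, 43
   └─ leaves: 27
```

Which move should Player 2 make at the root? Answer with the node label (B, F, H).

C (Player 2): min(74, 68, 92) = 68
D (Player 2): min(43, 41, 14) = 14
E (Player 2): min(79, 48, 54) = 48
B (Player 1): max(68, 14, 48) = 68
G (Player 2): min(84, 85, 70) = 70
F (Player 1): max(70, 41, 84) = 84
I (Player 2): min(61, 83, 69) = 61
J (Player 2): min(66, 43, 43) = 43
H (Player 1): max(61, 43, 27) = 61
Root (Player 2): min(68, 84, 61) = 61
Player 2 picks the child with the lowest value: H (value 61).

H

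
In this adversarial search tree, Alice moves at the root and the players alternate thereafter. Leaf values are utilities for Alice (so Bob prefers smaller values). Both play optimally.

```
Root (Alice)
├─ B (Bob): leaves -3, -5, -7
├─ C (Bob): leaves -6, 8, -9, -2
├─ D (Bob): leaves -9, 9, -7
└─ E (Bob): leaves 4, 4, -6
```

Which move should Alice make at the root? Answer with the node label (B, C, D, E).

E

B (Bob): min(-3, -5, -7) = -7
C (Bob): min(-6, 8, -9, -2) = -9
D (Bob): min(-9, 9, -7) = -9
E (Bob): min(4, 4, -6) = -6
Root (Alice): max(-7, -9, -9, -6) = -6
Alice picks the child with the highest value: E (value -6).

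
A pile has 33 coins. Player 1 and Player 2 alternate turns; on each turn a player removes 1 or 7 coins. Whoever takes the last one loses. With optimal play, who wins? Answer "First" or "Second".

Second

Positions where the player to move wins (W) vs loses (L):
i:   0  1  2  3  4  5  6  7  8  9 10 11 12 13 14 15 16 17 18 19 20 21 22 23 24 25 26 27 28 29 30 31 32 33
     W  L  W  L  W  L  W  L  W  L  W  L  W  L  W  L  W  L  W  L  W  L  W  L  W  L  W  L  W  L  W  L  W  L
Position 33 is L, so the second player wins.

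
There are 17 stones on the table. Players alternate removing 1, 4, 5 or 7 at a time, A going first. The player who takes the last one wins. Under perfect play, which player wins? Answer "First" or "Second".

First

Positions where the player to move wins (W) vs loses (L):
i:   0  1  2  3  4  5  6  7  8  9 10 11 12 13 14 15 16 17
     L  W  L  W  W  W  W  W  L  W  L  W  W  W  W  W  L  W
Position 17 is W, so the first player wins.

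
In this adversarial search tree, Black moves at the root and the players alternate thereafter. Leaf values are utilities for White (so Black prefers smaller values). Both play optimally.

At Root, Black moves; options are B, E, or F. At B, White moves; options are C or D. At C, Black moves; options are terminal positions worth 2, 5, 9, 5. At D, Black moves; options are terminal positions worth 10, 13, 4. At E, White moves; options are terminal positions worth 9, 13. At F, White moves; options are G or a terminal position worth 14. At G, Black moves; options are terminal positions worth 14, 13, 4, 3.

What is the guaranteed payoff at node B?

4

C: min(2, 5, 9, 5) = 2
D: min(10, 13, 4) = 4
B: max(2, 4) = 4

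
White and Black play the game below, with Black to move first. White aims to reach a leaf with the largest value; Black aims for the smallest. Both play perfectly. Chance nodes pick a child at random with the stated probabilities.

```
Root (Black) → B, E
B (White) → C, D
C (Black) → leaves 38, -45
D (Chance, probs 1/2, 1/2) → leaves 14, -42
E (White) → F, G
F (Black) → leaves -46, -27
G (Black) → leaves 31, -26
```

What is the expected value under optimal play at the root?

-26

C (Black): min(38, -45) = -45
D (Chance): 1/2·14 + 1/2·-42 = -14
B (White): max(-45, -14) = -14
F (Black): min(-46, -27) = -46
G (Black): min(31, -26) = -26
E (White): max(-46, -26) = -26
Root (Black): min(-14, -26) = -26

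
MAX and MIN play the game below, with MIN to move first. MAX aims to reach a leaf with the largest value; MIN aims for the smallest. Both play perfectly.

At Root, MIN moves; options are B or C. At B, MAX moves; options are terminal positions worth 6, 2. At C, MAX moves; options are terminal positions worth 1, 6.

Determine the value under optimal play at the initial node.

6

B (MAX): max(6, 2) = 6
C (MAX): max(1, 6) = 6
Root (MIN): min(6, 6) = 6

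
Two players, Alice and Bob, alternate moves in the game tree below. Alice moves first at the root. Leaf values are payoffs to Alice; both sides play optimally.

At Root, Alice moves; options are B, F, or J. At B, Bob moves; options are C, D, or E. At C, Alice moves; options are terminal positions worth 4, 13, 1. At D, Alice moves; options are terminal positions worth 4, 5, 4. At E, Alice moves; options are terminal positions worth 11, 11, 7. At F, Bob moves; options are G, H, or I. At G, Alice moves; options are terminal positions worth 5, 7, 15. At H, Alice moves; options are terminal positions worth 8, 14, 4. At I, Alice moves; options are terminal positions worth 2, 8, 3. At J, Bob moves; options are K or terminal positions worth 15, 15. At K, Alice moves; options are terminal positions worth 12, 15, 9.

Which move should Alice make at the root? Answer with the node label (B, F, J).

J

C (Alice): max(4, 13, 1) = 13
D (Alice): max(4, 5, 4) = 5
E (Alice): max(11, 11, 7) = 11
B (Bob): min(13, 5, 11) = 5
G (Alice): max(5, 7, 15) = 15
H (Alice): max(8, 14, 4) = 14
I (Alice): max(2, 8, 3) = 8
F (Bob): min(15, 14, 8) = 8
K (Alice): max(12, 15, 9) = 15
J (Bob): min(15, 15, 15) = 15
Root (Alice): max(5, 8, 15) = 15
Alice picks the child with the highest value: J (value 15).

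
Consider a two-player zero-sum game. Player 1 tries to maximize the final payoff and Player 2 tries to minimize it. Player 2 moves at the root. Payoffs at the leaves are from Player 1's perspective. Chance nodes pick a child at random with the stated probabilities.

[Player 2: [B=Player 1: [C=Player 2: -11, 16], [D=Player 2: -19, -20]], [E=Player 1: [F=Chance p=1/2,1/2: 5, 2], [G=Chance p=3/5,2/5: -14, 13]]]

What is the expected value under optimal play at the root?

-11

C (Player 2): min(-11, 16) = -11
D (Player 2): min(-19, -20) = -20
B (Player 1): max(-11, -20) = -11
F (Chance): 1/2·5 + 1/2·2 = 3.5
G (Chance): 3/5·-14 + 2/5·13 = -3.2
E (Player 1): max(3.5, -3.2) = 3.5
Root (Player 2): min(-11, 3.5) = -11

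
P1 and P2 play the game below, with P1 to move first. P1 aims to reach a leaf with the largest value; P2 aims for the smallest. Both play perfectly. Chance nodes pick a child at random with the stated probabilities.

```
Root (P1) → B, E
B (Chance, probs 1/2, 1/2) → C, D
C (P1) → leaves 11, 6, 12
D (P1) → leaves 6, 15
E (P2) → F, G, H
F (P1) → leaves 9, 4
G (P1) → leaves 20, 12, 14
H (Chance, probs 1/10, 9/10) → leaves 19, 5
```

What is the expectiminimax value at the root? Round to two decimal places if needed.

13.5

C (P1): max(11, 6, 12) = 12
D (P1): max(6, 15) = 15
B (Chance): 1/2·12 + 1/2·15 = 13.5
F (P1): max(9, 4) = 9
G (P1): max(20, 12, 14) = 20
H (Chance): 1/10·19 + 9/10·5 = 6.4
E (P2): min(9, 20, 6.4) = 6.4
Root (P1): max(13.5, 6.4) = 13.5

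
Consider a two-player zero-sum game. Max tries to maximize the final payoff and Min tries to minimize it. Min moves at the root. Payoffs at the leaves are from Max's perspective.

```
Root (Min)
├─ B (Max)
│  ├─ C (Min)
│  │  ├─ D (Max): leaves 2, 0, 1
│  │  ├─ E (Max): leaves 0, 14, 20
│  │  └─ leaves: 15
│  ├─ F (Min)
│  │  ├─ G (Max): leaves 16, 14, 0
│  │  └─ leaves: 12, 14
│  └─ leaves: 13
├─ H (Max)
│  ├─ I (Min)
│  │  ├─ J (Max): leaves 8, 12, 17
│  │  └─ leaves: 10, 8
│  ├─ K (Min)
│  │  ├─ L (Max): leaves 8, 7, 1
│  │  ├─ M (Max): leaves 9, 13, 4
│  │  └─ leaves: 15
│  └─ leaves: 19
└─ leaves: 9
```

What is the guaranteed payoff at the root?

9

D (Max): max(2, 0, 1) = 2
E (Max): max(0, 14, 20) = 20
C (Min): min(2, 20, 15) = 2
G (Max): max(16, 14, 0) = 16
F (Min): min(16, 12, 14) = 12
B (Max): max(2, 12, 13) = 13
J (Max): max(8, 12, 17) = 17
I (Min): min(17, 10, 8) = 8
L (Max): max(8, 7, 1) = 8
M (Max): max(9, 13, 4) = 13
K (Min): min(8, 13, 15) = 8
H (Max): max(8, 8, 19) = 19
Root (Min): min(13, 19, 9) = 9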